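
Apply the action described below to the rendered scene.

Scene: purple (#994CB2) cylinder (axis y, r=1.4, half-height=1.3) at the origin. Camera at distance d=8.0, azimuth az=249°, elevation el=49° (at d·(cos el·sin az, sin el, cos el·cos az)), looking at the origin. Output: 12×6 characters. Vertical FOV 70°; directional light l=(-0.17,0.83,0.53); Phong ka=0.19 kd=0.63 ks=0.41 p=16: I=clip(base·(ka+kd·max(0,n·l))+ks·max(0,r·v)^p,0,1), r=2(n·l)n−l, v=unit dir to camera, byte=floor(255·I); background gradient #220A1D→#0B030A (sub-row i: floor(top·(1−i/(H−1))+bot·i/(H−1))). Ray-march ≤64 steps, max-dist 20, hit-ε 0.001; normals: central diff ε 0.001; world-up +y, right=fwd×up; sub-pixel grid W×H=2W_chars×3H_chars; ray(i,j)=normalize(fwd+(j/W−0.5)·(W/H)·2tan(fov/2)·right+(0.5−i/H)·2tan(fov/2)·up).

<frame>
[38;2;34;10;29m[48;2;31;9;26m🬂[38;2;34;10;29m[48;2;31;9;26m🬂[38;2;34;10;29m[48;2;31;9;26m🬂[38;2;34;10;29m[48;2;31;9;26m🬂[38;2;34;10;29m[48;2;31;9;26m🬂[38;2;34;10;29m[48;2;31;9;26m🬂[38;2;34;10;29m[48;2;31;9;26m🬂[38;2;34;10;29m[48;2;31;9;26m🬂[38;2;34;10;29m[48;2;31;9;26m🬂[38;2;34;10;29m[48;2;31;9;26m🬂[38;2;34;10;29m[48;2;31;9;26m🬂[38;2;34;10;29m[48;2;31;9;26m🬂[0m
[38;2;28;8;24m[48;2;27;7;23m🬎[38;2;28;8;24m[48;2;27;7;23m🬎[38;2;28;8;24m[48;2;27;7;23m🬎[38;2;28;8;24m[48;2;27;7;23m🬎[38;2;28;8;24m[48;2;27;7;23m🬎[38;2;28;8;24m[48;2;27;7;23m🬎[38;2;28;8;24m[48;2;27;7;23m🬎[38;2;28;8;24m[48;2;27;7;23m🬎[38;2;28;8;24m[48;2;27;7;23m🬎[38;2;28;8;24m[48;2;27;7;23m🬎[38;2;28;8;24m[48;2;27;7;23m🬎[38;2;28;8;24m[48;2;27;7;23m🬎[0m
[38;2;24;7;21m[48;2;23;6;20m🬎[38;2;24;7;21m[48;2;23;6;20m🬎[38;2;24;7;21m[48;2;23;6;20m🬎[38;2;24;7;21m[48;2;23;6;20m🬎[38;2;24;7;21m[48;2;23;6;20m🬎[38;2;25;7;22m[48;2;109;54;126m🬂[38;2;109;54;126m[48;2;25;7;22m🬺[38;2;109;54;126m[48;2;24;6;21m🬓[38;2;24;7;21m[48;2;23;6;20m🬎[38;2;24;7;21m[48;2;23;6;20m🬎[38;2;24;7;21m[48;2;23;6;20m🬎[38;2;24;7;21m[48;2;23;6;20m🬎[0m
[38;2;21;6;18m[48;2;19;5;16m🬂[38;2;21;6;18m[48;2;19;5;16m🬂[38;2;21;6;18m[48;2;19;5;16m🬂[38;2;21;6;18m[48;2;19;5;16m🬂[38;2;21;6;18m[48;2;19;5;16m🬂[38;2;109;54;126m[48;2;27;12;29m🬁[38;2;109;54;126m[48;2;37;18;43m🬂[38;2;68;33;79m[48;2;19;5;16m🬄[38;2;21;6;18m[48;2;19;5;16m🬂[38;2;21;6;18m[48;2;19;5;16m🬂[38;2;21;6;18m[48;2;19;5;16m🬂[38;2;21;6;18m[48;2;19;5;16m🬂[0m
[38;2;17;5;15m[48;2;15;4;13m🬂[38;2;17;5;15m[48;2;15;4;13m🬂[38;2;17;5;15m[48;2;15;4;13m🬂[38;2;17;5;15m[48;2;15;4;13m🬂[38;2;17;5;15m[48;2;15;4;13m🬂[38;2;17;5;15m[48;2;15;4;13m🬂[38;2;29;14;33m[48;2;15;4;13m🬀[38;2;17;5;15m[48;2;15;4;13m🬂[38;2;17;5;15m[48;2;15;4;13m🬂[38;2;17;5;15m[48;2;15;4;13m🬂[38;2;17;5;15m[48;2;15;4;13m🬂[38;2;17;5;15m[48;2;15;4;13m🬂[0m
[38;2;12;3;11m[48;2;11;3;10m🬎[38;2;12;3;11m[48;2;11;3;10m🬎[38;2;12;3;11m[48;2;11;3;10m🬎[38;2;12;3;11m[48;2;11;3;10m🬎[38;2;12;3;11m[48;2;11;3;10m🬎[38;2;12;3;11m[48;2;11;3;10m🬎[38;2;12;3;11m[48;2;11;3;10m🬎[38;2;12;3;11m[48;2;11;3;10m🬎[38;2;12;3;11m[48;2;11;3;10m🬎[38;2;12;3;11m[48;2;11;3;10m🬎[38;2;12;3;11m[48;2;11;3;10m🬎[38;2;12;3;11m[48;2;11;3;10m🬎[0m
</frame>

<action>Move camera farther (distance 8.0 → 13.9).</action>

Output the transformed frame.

<frame>
[38;2;34;10;29m[48;2;31;9;26m🬂[38;2;34;10;29m[48;2;31;9;26m🬂[38;2;34;10;29m[48;2;31;9;26m🬂[38;2;34;10;29m[48;2;31;9;26m🬂[38;2;34;10;29m[48;2;31;9;26m🬂[38;2;34;10;29m[48;2;31;9;26m🬂[38;2;34;10;29m[48;2;31;9;26m🬂[38;2;34;10;29m[48;2;31;9;26m🬂[38;2;34;10;29m[48;2;31;9;26m🬂[38;2;34;10;29m[48;2;31;9;26m🬂[38;2;34;10;29m[48;2;31;9;26m🬂[38;2;34;10;29m[48;2;31;9;26m🬂[0m
[38;2;28;8;24m[48;2;27;7;23m🬎[38;2;28;8;24m[48;2;27;7;23m🬎[38;2;28;8;24m[48;2;27;7;23m🬎[38;2;28;8;24m[48;2;27;7;23m🬎[38;2;28;8;24m[48;2;27;7;23m🬎[38;2;28;8;24m[48;2;27;7;23m🬎[38;2;28;8;24m[48;2;27;7;23m🬎[38;2;28;8;24m[48;2;27;7;23m🬎[38;2;28;8;24m[48;2;27;7;23m🬎[38;2;28;8;24m[48;2;27;7;23m🬎[38;2;28;8;24m[48;2;27;7;23m🬎[38;2;28;8;24m[48;2;27;7;23m🬎[0m
[38;2;24;7;21m[48;2;23;6;20m🬎[38;2;24;7;21m[48;2;23;6;20m🬎[38;2;24;7;21m[48;2;23;6;20m🬎[38;2;24;7;21m[48;2;23;6;20m🬎[38;2;24;7;21m[48;2;23;6;20m🬎[38;2;24;6;21m[48;2;109;54;126m🬝[38;2;24;7;21m[48;2;109;54;126m🬎[38;2;24;7;21m[48;2;23;6;20m🬎[38;2;24;7;21m[48;2;23;6;20m🬎[38;2;24;7;21m[48;2;23;6;20m🬎[38;2;24;7;21m[48;2;23;6;20m🬎[38;2;24;7;21m[48;2;23;6;20m🬎[0m
[38;2;21;6;18m[48;2;19;5;16m🬂[38;2;21;6;18m[48;2;19;5;16m🬂[38;2;21;6;18m[48;2;19;5;16m🬂[38;2;21;6;18m[48;2;19;5;16m🬂[38;2;21;6;18m[48;2;19;5;16m🬂[38;2;29;14;33m[48;2;19;5;16m🬉[38;2;80;39;93m[48;2;22;8;21m🬊[38;2;21;6;18m[48;2;19;5;16m🬂[38;2;21;6;18m[48;2;19;5;16m🬂[38;2;21;6;18m[48;2;19;5;16m🬂[38;2;21;6;18m[48;2;19;5;16m🬂[38;2;21;6;18m[48;2;19;5;16m🬂[0m
[38;2;17;5;15m[48;2;15;4;13m🬂[38;2;17;5;15m[48;2;15;4;13m🬂[38;2;17;5;15m[48;2;15;4;13m🬂[38;2;17;5;15m[48;2;15;4;13m🬂[38;2;17;5;15m[48;2;15;4;13m🬂[38;2;17;5;15m[48;2;15;4;13m🬂[38;2;17;5;15m[48;2;15;4;13m🬂[38;2;17;5;15m[48;2;15;4;13m🬂[38;2;17;5;15m[48;2;15;4;13m🬂[38;2;17;5;15m[48;2;15;4;13m🬂[38;2;17;5;15m[48;2;15;4;13m🬂[38;2;17;5;15m[48;2;15;4;13m🬂[0m
[38;2;12;3;11m[48;2;11;3;10m🬎[38;2;12;3;11m[48;2;11;3;10m🬎[38;2;12;3;11m[48;2;11;3;10m🬎[38;2;12;3;11m[48;2;11;3;10m🬎[38;2;12;3;11m[48;2;11;3;10m🬎[38;2;12;3;11m[48;2;11;3;10m🬎[38;2;12;3;11m[48;2;11;3;10m🬎[38;2;12;3;11m[48;2;11;3;10m🬎[38;2;12;3;11m[48;2;11;3;10m🬎[38;2;12;3;11m[48;2;11;3;10m🬎[38;2;12;3;11m[48;2;11;3;10m🬎[38;2;12;3;11m[48;2;11;3;10m🬎[0m
</frame>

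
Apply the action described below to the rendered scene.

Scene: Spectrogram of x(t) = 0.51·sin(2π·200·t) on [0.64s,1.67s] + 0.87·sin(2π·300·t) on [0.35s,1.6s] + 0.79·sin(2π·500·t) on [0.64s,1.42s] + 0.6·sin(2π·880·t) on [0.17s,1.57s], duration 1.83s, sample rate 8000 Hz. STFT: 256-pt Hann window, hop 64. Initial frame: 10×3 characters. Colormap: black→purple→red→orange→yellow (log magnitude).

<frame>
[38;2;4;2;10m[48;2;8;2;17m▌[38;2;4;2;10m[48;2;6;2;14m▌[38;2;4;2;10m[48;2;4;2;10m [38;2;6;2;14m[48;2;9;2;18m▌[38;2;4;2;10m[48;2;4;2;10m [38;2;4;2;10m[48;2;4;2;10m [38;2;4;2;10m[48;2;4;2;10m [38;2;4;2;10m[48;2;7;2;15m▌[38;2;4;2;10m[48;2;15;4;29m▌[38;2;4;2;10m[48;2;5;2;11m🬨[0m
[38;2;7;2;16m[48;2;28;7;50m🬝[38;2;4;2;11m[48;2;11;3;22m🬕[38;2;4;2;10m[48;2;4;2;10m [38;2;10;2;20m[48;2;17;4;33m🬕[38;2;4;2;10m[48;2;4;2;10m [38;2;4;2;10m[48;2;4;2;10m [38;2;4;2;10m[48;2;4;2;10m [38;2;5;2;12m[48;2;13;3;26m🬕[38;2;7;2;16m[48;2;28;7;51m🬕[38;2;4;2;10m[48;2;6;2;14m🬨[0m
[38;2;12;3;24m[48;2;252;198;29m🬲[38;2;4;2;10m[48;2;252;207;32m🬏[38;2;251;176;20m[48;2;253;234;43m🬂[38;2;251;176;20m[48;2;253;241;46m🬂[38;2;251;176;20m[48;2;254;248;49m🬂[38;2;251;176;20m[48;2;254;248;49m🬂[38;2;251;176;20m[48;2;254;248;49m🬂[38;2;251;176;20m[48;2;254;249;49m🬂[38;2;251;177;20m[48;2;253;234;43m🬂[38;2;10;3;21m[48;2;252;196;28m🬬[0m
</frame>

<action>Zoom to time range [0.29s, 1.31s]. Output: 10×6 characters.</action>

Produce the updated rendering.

<frame>
[38;2;6;2;13m[48;2;6;2;13m [38;2;4;2;10m[48;2;4;2;10m [38;2;4;2;10m[48;2;4;2;10m [38;2;8;2;17m[48;2;5;2;12m▌[38;2;4;2;10m[48;2;4;2;10m [38;2;4;2;10m[48;2;4;2;10m [38;2;4;2;10m[48;2;4;2;10m [38;2;4;2;10m[48;2;4;2;10m [38;2;4;2;10m[48;2;4;2;10m [38;2;4;2;10m[48;2;4;2;10m [0m
[38;2;6;2;13m[48;2;6;2;14m🬂[38;2;4;2;10m[48;2;4;2;10m [38;2;4;2;10m[48;2;4;2;10m [38;2;5;2;12m[48;2;8;3;18m▐[38;2;4;2;10m[48;2;4;2;10m [38;2;4;2;10m[48;2;4;2;10m [38;2;4;2;10m[48;2;4;2;10m [38;2;4;2;10m[48;2;4;2;10m [38;2;4;2;10m[48;2;4;2;10m [38;2;4;2;10m[48;2;4;2;10m [0m
[38;2;7;2;15m[48;2;8;2;16m🬎[38;2;4;2;10m[48;2;4;2;10m [38;2;4;2;10m[48;2;4;2;10m [38;2;6;2;13m[48;2;11;3;22m▐[38;2;4;2;10m[48;2;4;2;10m [38;2;4;2;10m[48;2;4;2;10m [38;2;4;2;10m[48;2;4;2;10m [38;2;4;2;10m[48;2;4;2;10m [38;2;4;2;10m[48;2;4;2;10m [38;2;4;2;10m[48;2;4;2;10m [0m
[38;2;9;3;19m[48;2;11;3;23m🬎[38;2;4;2;10m[48;2;4;2;10m [38;2;4;2;10m[48;2;4;2;10m [38;2;8;2;17m[48;2;17;4;32m▐[38;2;4;2;10m[48;2;4;2;10m [38;2;4;2;10m[48;2;4;2;10m [38;2;4;2;10m[48;2;4;2;10m [38;2;4;2;10m[48;2;4;2;10m [38;2;4;2;10m[48;2;4;2;10m [38;2;4;2;10m[48;2;4;2;10m [0m
[38;2;15;4;28m[48;2;252;198;29m🬂[38;2;4;2;11m[48;2;252;198;29m🬂[38;2;4;2;11m[48;2;252;198;29m🬂[38;2;20;4;37m[48;2;252;198;29m🬂[38;2;4;2;11m[48;2;252;198;29m🬂[38;2;4;2;11m[48;2;252;198;29m🬂[38;2;4;2;11m[48;2;252;198;29m🬂[38;2;4;2;11m[48;2;252;198;29m🬂[38;2;4;2;11m[48;2;252;198;29m🬂[38;2;4;2;11m[48;2;252;198;29m🬂[0m
[38;2;143;42;78m[48;2;245;187;38m🬰[38;2;25;6;45m[48;2;254;248;49m🬰[38;2;25;6;45m[48;2;254;248;49m🬰[38;2;254;249;49m[48;2;251;188;24m🬍[38;2;254;248;49m[48;2;252;198;28m🬎[38;2;254;248;49m[48;2;252;198;28m🬎[38;2;254;248;49m[48;2;252;198;28m🬎[38;2;254;248;49m[48;2;252;198;28m🬎[38;2;254;248;49m[48;2;252;198;28m🬎[38;2;254;248;49m[48;2;252;198;28m🬎[0m
</frame>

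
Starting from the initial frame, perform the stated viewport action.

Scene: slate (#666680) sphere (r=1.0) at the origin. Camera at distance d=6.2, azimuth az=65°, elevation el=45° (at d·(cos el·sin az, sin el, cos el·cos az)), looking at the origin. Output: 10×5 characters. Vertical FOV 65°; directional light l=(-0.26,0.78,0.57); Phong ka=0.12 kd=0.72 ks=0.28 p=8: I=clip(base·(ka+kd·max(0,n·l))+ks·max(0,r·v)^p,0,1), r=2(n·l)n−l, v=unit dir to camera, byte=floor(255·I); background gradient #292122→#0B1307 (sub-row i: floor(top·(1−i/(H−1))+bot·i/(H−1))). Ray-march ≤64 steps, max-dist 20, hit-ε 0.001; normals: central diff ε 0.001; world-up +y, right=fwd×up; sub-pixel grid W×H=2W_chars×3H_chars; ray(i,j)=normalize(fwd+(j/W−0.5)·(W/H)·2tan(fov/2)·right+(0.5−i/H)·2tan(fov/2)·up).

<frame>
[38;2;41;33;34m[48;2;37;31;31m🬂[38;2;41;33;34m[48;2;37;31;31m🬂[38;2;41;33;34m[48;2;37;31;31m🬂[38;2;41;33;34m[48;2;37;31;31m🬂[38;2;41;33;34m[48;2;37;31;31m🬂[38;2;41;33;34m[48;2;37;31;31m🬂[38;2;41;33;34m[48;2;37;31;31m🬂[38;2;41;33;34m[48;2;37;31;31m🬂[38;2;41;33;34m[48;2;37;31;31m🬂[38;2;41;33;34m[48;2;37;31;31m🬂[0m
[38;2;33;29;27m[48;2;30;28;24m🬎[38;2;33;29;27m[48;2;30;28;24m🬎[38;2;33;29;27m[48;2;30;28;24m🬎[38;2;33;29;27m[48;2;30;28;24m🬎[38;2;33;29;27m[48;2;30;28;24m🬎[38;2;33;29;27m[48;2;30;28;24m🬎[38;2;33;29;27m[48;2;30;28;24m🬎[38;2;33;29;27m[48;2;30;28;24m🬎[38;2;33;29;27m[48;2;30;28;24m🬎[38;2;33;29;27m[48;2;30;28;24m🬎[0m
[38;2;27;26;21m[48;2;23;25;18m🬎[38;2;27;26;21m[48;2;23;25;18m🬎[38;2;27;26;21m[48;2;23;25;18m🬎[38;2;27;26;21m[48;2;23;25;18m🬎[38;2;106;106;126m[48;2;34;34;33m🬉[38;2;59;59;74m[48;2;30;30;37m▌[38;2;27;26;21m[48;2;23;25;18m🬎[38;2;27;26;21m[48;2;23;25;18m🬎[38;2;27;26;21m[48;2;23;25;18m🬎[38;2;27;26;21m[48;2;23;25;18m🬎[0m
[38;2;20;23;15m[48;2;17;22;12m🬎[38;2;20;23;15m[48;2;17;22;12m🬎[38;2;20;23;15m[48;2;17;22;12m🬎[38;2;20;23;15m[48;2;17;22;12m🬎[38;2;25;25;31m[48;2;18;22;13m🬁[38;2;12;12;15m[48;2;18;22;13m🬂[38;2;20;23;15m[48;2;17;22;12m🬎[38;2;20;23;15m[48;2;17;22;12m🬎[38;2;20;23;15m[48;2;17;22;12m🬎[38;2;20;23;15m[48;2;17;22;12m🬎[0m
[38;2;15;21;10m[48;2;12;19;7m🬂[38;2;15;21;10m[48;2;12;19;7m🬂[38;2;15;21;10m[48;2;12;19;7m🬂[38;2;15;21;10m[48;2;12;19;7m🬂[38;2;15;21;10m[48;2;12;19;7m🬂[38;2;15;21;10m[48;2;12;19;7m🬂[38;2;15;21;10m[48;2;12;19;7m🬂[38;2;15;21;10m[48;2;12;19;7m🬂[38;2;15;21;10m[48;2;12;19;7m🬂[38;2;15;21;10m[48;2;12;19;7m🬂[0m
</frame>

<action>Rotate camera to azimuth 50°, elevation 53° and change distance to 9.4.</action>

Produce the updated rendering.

<frame>
[38;2;41;33;34m[48;2;37;31;31m🬂[38;2;41;33;34m[48;2;37;31;31m🬂[38;2;41;33;34m[48;2;37;31;31m🬂[38;2;41;33;34m[48;2;37;31;31m🬂[38;2;41;33;34m[48;2;37;31;31m🬂[38;2;41;33;34m[48;2;37;31;31m🬂[38;2;41;33;34m[48;2;37;31;31m🬂[38;2;41;33;34m[48;2;37;31;31m🬂[38;2;41;33;34m[48;2;37;31;31m🬂[38;2;41;33;34m[48;2;37;31;31m🬂[0m
[38;2;33;29;27m[48;2;30;28;24m🬎[38;2;33;29;27m[48;2;30;28;24m🬎[38;2;33;29;27m[48;2;30;28;24m🬎[38;2;33;29;27m[48;2;30;28;24m🬎[38;2;33;29;27m[48;2;30;28;24m🬎[38;2;33;29;27m[48;2;30;28;24m🬎[38;2;33;29;27m[48;2;30;28;24m🬎[38;2;33;29;27m[48;2;30;28;24m🬎[38;2;33;29;27m[48;2;30;28;24m🬎[38;2;33;29;27m[48;2;30;28;24m🬎[0m
[38;2;27;26;21m[48;2;23;25;18m🬎[38;2;27;26;21m[48;2;23;25;18m🬎[38;2;27;26;21m[48;2;23;25;18m🬎[38;2;27;26;21m[48;2;23;25;18m🬎[38;2;74;74;92m[48;2;26;26;20m🬦[38;2;64;64;80m[48;2;21;20;20m🬓[38;2;27;26;21m[48;2;23;25;18m🬎[38;2;27;26;21m[48;2;23;25;18m🬎[38;2;27;26;21m[48;2;23;25;18m🬎[38;2;27;26;21m[48;2;23;25;18m🬎[0m
[38;2;20;23;15m[48;2;17;22;12m🬎[38;2;20;23;15m[48;2;17;22;12m🬎[38;2;20;23;15m[48;2;17;22;12m🬎[38;2;20;23;15m[48;2;17;22;12m🬎[38;2;20;23;15m[48;2;17;22;12m🬎[38;2;20;23;15m[48;2;17;22;12m🬎[38;2;20;23;15m[48;2;17;22;12m🬎[38;2;20;23;15m[48;2;17;22;12m🬎[38;2;20;23;15m[48;2;17;22;12m🬎[38;2;20;23;15m[48;2;17;22;12m🬎[0m
[38;2;15;21;10m[48;2;12;19;7m🬂[38;2;15;21;10m[48;2;12;19;7m🬂[38;2;15;21;10m[48;2;12;19;7m🬂[38;2;15;21;10m[48;2;12;19;7m🬂[38;2;15;21;10m[48;2;12;19;7m🬂[38;2;15;21;10m[48;2;12;19;7m🬂[38;2;15;21;10m[48;2;12;19;7m🬂[38;2;15;21;10m[48;2;12;19;7m🬂[38;2;15;21;10m[48;2;12;19;7m🬂[38;2;15;21;10m[48;2;12;19;7m🬂[0m
</frame>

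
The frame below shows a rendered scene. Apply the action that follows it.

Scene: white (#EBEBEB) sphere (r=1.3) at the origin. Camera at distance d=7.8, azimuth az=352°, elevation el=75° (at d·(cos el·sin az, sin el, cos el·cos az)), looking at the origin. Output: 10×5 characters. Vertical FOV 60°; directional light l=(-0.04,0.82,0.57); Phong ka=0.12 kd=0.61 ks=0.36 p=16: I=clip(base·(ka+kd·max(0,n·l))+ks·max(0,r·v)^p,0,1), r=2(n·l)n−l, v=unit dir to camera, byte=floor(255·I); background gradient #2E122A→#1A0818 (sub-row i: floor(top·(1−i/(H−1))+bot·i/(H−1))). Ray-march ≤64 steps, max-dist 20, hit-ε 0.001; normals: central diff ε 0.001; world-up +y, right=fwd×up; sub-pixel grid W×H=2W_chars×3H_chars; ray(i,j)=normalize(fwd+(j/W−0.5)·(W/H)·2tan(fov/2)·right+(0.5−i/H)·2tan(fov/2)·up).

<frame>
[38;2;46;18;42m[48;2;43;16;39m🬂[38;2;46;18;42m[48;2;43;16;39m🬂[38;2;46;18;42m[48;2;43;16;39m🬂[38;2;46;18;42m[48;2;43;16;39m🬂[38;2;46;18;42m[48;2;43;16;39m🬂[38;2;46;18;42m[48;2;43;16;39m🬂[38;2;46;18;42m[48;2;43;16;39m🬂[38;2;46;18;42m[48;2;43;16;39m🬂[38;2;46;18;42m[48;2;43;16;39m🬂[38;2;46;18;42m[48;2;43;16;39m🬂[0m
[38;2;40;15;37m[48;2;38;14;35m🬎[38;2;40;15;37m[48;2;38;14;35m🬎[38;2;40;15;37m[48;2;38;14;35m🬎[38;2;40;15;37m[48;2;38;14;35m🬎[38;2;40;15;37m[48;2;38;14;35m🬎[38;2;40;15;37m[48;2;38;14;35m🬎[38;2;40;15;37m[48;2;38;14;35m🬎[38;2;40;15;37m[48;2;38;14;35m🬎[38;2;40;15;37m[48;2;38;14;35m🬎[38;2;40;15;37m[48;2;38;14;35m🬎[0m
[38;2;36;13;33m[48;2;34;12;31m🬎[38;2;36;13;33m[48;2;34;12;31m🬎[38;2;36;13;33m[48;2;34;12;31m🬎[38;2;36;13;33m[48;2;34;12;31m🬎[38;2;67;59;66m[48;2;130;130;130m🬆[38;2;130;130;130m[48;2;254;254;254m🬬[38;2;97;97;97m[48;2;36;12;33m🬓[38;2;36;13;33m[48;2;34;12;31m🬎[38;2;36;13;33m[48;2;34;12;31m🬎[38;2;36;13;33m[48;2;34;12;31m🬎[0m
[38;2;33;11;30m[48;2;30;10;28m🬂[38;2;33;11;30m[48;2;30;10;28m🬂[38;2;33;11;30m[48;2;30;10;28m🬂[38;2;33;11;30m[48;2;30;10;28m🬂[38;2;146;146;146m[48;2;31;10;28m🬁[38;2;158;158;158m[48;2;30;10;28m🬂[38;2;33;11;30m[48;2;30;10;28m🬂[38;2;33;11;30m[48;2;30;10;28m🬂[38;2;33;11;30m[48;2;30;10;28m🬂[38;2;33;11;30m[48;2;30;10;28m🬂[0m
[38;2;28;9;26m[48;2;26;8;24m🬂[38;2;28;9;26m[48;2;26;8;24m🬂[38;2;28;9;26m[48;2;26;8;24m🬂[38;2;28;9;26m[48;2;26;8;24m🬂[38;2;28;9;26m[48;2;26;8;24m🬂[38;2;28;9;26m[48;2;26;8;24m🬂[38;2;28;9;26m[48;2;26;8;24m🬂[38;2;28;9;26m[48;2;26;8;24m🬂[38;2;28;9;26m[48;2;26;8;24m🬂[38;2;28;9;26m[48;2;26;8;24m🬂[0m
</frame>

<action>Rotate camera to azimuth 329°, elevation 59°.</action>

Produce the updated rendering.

<frame>
[38;2;46;18;42m[48;2;43;16;39m🬂[38;2;46;18;42m[48;2;43;16;39m🬂[38;2;46;18;42m[48;2;43;16;39m🬂[38;2;46;18;42m[48;2;43;16;39m🬂[38;2;46;18;42m[48;2;43;16;39m🬂[38;2;46;18;42m[48;2;43;16;39m🬂[38;2;46;18;42m[48;2;43;16;39m🬂[38;2;46;18;42m[48;2;43;16;39m🬂[38;2;46;18;42m[48;2;43;16;39m🬂[38;2;46;18;42m[48;2;43;16;39m🬂[0m
[38;2;40;15;37m[48;2;38;14;35m🬎[38;2;40;15;37m[48;2;38;14;35m🬎[38;2;40;15;37m[48;2;38;14;35m🬎[38;2;40;15;37m[48;2;38;14;35m🬎[38;2;40;15;37m[48;2;38;14;35m🬎[38;2;40;15;37m[48;2;38;14;35m🬎[38;2;40;15;37m[48;2;38;14;35m🬎[38;2;40;15;37m[48;2;38;14;35m🬎[38;2;40;15;37m[48;2;38;14;35m🬎[38;2;40;15;37m[48;2;38;14;35m🬎[0m
[38;2;36;13;33m[48;2;34;12;31m🬎[38;2;36;13;33m[48;2;34;12;31m🬎[38;2;36;13;33m[48;2;34;12;31m🬎[38;2;36;13;33m[48;2;34;12;31m🬎[38;2;54;46;53m[48;2;126;126;126m▌[38;2;136;136;136m[48;2;171;171;171m🬂[38;2;126;126;126m[48;2;36;12;33m🬓[38;2;36;13;33m[48;2;34;12;31m🬎[38;2;36;13;33m[48;2;34;12;31m🬎[38;2;36;13;33m[48;2;34;12;31m🬎[0m
[38;2;33;11;30m[48;2;30;10;28m🬂[38;2;33;11;30m[48;2;30;10;28m🬂[38;2;33;11;30m[48;2;30;10;28m🬂[38;2;33;11;30m[48;2;30;10;28m🬂[38;2;107;107;107m[48;2;31;10;28m🬁[38;2;138;138;138m[48;2;30;10;28m🬂[38;2;33;11;30m[48;2;30;10;28m🬂[38;2;33;11;30m[48;2;30;10;28m🬂[38;2;33;11;30m[48;2;30;10;28m🬂[38;2;33;11;30m[48;2;30;10;28m🬂[0m
[38;2;28;9;26m[48;2;26;8;24m🬂[38;2;28;9;26m[48;2;26;8;24m🬂[38;2;28;9;26m[48;2;26;8;24m🬂[38;2;28;9;26m[48;2;26;8;24m🬂[38;2;28;9;26m[48;2;26;8;24m🬂[38;2;28;9;26m[48;2;26;8;24m🬂[38;2;28;9;26m[48;2;26;8;24m🬂[38;2;28;9;26m[48;2;26;8;24m🬂[38;2;28;9;26m[48;2;26;8;24m🬂[38;2;28;9;26m[48;2;26;8;24m🬂[0m
</frame>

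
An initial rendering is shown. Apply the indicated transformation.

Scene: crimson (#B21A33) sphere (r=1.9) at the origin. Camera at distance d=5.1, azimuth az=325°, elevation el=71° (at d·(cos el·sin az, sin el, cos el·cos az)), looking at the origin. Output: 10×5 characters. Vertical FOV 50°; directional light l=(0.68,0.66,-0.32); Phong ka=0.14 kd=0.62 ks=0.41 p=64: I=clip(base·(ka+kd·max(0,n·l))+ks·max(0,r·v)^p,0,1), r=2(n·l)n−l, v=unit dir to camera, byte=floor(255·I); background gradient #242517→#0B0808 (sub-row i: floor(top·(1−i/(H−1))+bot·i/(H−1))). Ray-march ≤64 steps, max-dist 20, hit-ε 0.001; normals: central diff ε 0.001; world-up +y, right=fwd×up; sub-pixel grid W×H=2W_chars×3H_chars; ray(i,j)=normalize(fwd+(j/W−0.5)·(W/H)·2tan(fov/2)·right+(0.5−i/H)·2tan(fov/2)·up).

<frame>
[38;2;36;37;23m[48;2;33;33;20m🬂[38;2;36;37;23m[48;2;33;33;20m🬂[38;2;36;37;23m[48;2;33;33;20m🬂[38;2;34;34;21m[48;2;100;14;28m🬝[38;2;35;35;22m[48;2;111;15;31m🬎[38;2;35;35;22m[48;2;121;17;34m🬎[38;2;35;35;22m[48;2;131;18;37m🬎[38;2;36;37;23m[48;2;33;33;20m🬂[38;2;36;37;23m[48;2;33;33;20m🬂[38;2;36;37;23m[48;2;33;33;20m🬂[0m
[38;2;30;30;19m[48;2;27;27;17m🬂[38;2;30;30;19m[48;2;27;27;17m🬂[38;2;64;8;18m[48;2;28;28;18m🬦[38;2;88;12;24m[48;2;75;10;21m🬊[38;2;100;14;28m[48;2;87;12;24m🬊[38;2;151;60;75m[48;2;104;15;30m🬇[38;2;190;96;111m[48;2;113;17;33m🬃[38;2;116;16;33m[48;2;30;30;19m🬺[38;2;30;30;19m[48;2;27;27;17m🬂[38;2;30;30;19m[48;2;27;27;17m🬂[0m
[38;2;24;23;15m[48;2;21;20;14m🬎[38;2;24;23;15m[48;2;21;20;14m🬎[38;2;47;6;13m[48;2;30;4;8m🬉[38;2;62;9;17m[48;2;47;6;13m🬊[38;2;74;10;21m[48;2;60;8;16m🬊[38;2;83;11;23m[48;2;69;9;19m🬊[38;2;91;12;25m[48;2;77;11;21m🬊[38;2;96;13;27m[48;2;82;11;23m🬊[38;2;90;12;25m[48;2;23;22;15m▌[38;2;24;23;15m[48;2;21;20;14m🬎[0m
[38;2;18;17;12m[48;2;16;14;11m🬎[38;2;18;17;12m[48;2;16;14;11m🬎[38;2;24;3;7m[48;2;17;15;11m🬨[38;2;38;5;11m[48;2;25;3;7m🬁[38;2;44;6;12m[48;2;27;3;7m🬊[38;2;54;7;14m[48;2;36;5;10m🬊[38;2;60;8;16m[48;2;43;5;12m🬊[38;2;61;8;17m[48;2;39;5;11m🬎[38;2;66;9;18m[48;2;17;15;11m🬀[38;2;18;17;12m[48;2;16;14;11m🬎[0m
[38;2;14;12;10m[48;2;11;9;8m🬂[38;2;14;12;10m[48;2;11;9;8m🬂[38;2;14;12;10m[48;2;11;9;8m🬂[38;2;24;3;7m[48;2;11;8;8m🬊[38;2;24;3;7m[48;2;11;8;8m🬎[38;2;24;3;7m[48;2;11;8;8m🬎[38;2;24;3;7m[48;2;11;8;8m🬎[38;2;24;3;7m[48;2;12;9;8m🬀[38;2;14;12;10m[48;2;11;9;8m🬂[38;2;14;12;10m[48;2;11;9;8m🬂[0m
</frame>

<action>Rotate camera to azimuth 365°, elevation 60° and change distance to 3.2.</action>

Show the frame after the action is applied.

<frame>
[38;2;35;35;22m[48;2;42;5;12m🬄[38;2;59;8;16m[48;2;53;7;15m▐[38;2;70;9;19m[48;2;65;9;18m▐[38;2;79;11;22m[48;2;74;10;20m🬉[38;2;85;12;24m[48;2;81;11;22m🬊[38;2;93;13;26m[48;2;88;12;24m🬊[38;2;99;14;28m[48;2;95;13;26m🬨[38;2;110;20;34m[48;2;154;65;80m🬝[38;2;116;18;34m[48;2;153;61;76m🬬[38;2;125;18;35m[48;2;118;17;33m🬊[0m
[38;2;42;5;11m[48;2;34;4;9m▐[38;2;54;7;15m[48;2;49;6;13m▐[38;2;64;9;18m[48;2;59;8;16m🬉[38;2;71;10;20m[48;2;67;9;18m🬊[38;2;78;11;22m[48;2;74;10;20m🬊[38;2;85;12;24m[48;2;81;11;22m🬊[38;2;92;13;26m[48;2;88;12;24m🬊[38;2;172;86;100m[48;2;105;23;37m🬁[38;2;182;94;108m[48;2;121;33;47m🬄[38;2;114;16;32m[48;2;109;16;31m🬊[0m
[38;2;35;4;10m[48;2;28;3;7m▐[38;2;48;6;13m[48;2;42;5;11m🬉[38;2;56;8;15m[48;2;51;7;14m🬊[38;2;64;9;18m[48;2;59;8;16m🬊[38;2;71;10;20m[48;2;67;9;18m🬊[38;2;78;11;22m[48;2;73;10;20m🬊[38;2;85;12;24m[48;2;80;11;22m🬊[38;2;91;13;25m[48;2;86;12;24m🬊[38;2;98;14;28m[48;2;93;13;26m🬊[38;2;104;15;29m[48;2;99;14;28m🬊[0m
[38;2;24;3;7m[48;2;29;4;8m🬺[38;2;38;5;10m[48;2;31;4;8m🬊[38;2;48;6;13m[48;2;42;5;11m🬊[38;2;56;8;15m[48;2;51;7;14m🬊[38;2;63;9;17m[48;2;58;8;16m🬊[38;2;70;10;19m[48;2;65;9;18m🬊[38;2;77;11;21m[48;2;72;10;20m🬊[38;2;83;12;23m[48;2;78;11;21m🬊[38;2;89;12;25m[48;2;84;12;23m🬊[38;2;96;13;27m[48;2;90;12;25m🬊[0m
[38;2;24;3;7m[48;2;11;8;8m🬬[38;2;24;3;7m[48;2;30;4;8m🬺[38;2;38;5;10m[48;2;29;3;8m🬊[38;2;46;6;13m[48;2;39;5;11m🬊[38;2;54;7;15m[48;2;48;6;13m🬊[38;2;61;8;17m[48;2;55;7;15m🬊[38;2;68;9;19m[48;2;62;8;17m🬊[38;2;74;10;20m[48;2;68;9;19m🬊[38;2;79;11;22m[48;2;74;10;20m🬊[38;2;85;12;24m[48;2;79;11;22m🬊[0m
</frame>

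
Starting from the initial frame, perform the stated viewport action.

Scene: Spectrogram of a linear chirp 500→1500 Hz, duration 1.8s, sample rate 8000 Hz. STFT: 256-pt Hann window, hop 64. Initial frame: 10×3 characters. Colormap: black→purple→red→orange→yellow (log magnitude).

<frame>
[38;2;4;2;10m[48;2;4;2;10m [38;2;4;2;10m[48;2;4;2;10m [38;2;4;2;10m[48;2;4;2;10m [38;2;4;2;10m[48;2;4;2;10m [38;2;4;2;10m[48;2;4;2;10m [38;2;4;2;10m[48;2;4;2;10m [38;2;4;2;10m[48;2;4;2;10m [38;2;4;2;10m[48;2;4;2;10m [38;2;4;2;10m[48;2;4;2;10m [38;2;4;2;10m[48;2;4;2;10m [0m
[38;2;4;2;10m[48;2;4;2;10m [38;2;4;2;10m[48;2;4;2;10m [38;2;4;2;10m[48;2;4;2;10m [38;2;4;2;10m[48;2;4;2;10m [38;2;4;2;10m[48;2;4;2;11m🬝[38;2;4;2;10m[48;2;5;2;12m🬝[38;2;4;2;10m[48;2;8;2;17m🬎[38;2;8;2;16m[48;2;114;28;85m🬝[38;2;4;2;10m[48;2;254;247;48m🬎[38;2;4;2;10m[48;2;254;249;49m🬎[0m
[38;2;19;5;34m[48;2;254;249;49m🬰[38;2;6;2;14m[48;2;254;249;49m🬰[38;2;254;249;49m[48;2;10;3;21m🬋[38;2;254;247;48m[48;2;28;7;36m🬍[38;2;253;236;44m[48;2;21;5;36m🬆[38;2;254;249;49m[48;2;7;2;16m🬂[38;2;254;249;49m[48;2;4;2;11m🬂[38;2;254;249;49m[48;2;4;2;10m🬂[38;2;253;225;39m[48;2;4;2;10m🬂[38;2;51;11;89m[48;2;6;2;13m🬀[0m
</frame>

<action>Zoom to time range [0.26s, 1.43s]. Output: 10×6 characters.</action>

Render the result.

<frame>
[38;2;4;2;10m[48;2;4;2;10m [38;2;4;2;10m[48;2;4;2;10m [38;2;4;2;10m[48;2;4;2;10m [38;2;4;2;10m[48;2;4;2;10m [38;2;4;2;10m[48;2;4;2;10m [38;2;4;2;10m[48;2;4;2;10m [38;2;4;2;10m[48;2;4;2;10m [38;2;4;2;10m[48;2;4;2;10m [38;2;4;2;10m[48;2;4;2;10m [38;2;4;2;10m[48;2;4;2;10m [0m
[38;2;4;2;10m[48;2;4;2;10m [38;2;4;2;10m[48;2;4;2;10m [38;2;4;2;10m[48;2;4;2;10m [38;2;4;2;10m[48;2;4;2;10m [38;2;4;2;10m[48;2;4;2;10m [38;2;4;2;10m[48;2;4;2;10m [38;2;4;2;10m[48;2;4;2;10m [38;2;4;2;10m[48;2;4;2;10m [38;2;4;2;10m[48;2;4;2;10m [38;2;4;2;10m[48;2;4;2;10m [0m
[38;2;4;2;10m[48;2;4;2;10m [38;2;4;2;10m[48;2;4;2;10m [38;2;4;2;10m[48;2;4;2;10m [38;2;4;2;10m[48;2;4;2;10m [38;2;4;2;10m[48;2;4;2;10m [38;2;4;2;10m[48;2;4;2;10m [38;2;4;2;10m[48;2;4;2;10m [38;2;4;2;10m[48;2;4;2;10m [38;2;4;2;10m[48;2;4;2;10m [38;2;4;2;10m[48;2;4;2;10m [0m
[38;2;4;2;10m[48;2;4;2;10m [38;2;4;2;10m[48;2;4;2;10m [38;2;4;2;10m[48;2;4;2;10m [38;2;4;2;10m[48;2;4;2;10m [38;2;4;2;10m[48;2;4;2;10m [38;2;4;2;10m[48;2;4;2;11m🬎[38;2;4;2;10m[48;2;5;2;11m🬎[38;2;4;2;10m[48;2;6;2;14m🬎[38;2;4;2;10m[48;2;11;3;22m🬎[38;2;8;2;17m[48;2;57;13;89m🬝[0m
[38;2;5;2;12m[48;2;254;247;48m🬎[38;2;7;2;16m[48;2;254;249;49m🬎[38;2;22;5;38m[48;2;254;249;49m🬎[38;2;5;2;12m[48;2;252;221;40m🬂[38;2;37;9;40m[48;2;253;233;42m🬡[38;2;19;5;35m[48;2;254;249;49m🬰[38;2;252;220;37m[48;2;24;6;41m🬍[38;2;253;233;43m[48;2;5;2;12m🬎[38;2;254;249;49m[48;2;22;5;38m🬂[38;2;254;249;49m[48;2;7;2;16m🬂[0m
[38;2;253;224;39m[48;2;4;2;11m🬂[38;2;81;19;88m[48;2;8;2;17m🬀[38;2;11;3;22m[48;2;4;2;10m🬂[38;2;6;2;14m[48;2;4;2;10m🬂[38;2;5;2;11m[48;2;4;2;10m🬂[38;2;4;2;11m[48;2;4;2;10m🬂[38;2;4;2;10m[48;2;4;2;10m [38;2;4;2;10m[48;2;4;2;10m [38;2;4;2;10m[48;2;4;2;10m [38;2;4;2;10m[48;2;4;2;10m [0m
</frame>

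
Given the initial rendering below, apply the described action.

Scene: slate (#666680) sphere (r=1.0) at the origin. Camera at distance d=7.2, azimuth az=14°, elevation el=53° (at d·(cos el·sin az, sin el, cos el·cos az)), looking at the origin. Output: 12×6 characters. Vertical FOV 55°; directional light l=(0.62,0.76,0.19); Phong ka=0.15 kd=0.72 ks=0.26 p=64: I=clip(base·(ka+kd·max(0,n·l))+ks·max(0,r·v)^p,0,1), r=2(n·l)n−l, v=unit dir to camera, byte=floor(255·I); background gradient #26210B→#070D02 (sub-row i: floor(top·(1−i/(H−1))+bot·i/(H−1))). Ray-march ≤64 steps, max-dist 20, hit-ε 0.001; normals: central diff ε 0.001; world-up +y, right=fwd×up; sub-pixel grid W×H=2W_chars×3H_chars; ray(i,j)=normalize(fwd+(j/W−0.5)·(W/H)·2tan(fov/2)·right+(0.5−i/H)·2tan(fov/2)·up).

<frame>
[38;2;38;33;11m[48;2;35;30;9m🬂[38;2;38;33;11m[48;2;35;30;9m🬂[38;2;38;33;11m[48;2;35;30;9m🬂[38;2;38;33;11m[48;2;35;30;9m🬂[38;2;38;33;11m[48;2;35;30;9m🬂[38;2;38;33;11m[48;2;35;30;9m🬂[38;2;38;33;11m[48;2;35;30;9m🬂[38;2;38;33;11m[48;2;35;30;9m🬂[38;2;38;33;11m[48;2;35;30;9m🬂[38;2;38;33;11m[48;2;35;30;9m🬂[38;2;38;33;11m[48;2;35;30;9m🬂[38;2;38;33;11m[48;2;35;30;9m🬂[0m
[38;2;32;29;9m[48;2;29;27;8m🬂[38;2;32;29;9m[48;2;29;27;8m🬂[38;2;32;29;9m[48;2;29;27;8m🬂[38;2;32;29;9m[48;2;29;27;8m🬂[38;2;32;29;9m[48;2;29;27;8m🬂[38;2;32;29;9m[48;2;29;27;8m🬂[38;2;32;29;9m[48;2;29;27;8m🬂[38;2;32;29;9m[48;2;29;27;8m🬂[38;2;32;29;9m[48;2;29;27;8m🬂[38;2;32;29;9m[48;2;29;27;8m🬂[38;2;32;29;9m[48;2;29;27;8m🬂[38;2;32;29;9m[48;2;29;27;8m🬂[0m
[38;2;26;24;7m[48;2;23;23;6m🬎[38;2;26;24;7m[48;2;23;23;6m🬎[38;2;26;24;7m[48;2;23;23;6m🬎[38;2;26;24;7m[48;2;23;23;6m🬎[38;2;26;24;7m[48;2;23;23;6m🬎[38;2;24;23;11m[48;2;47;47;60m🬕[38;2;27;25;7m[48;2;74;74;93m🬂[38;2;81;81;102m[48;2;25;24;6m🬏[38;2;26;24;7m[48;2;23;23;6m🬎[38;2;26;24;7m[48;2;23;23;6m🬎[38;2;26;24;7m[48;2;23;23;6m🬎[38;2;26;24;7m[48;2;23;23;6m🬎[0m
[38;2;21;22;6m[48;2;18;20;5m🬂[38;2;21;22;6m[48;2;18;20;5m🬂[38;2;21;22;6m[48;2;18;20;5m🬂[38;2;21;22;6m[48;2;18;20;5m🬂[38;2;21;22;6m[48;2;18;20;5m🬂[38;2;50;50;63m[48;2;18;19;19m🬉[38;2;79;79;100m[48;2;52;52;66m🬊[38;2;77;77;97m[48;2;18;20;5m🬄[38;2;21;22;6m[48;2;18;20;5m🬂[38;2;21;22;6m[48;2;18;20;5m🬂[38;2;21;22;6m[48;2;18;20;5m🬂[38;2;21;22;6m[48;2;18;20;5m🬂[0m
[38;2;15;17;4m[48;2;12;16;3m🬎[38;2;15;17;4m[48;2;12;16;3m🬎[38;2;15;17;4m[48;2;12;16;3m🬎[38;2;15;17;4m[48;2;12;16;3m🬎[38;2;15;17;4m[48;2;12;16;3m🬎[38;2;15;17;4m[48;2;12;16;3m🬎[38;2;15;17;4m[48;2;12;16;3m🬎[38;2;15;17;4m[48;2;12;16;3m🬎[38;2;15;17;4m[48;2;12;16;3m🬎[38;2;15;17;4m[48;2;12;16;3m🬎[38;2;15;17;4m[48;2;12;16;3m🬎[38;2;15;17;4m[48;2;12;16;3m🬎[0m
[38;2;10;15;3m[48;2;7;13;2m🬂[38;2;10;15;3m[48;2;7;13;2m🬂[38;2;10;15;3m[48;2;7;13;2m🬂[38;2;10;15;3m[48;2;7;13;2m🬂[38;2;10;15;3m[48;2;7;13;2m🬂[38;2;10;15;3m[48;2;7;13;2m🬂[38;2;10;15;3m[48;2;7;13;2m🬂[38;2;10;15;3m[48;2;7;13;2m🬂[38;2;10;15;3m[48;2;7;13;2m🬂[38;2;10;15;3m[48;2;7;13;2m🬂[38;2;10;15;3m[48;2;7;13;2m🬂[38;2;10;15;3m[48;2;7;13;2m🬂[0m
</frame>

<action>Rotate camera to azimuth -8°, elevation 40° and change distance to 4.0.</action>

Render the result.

<frame>
[38;2;38;33;11m[48;2;35;30;9m🬂[38;2;38;33;11m[48;2;35;30;9m🬂[38;2;38;33;11m[48;2;35;30;9m🬂[38;2;38;33;11m[48;2;35;30;9m🬂[38;2;38;33;11m[48;2;35;30;9m🬂[38;2;38;33;11m[48;2;35;30;9m🬂[38;2;38;33;11m[48;2;35;30;9m🬂[38;2;38;33;11m[48;2;35;30;9m🬂[38;2;38;33;11m[48;2;35;30;9m🬂[38;2;38;33;11m[48;2;35;30;9m🬂[38;2;38;33;11m[48;2;35;30;9m🬂[38;2;38;33;11m[48;2;35;30;9m🬂[0m
[38;2;32;29;9m[48;2;29;27;8m🬂[38;2;32;29;9m[48;2;29;27;8m🬂[38;2;32;29;9m[48;2;29;27;8m🬂[38;2;32;29;9m[48;2;29;27;8m🬂[38;2;32;29;9m[48;2;29;27;8m🬂[38;2;30;28;8m[48;2;60;60;75m🬝[38;2;31;28;8m[48;2;74;74;93m🬎[38;2;32;29;9m[48;2;29;27;8m🬂[38;2;32;29;9m[48;2;29;27;8m🬂[38;2;32;29;9m[48;2;29;27;8m🬂[38;2;32;29;9m[48;2;29;27;8m🬂[38;2;32;29;9m[48;2;29;27;8m🬂[0m
[38;2;26;24;7m[48;2;23;23;6m🬎[38;2;26;24;7m[48;2;23;23;6m🬎[38;2;26;24;7m[48;2;23;23;6m🬎[38;2;26;24;7m[48;2;23;23;6m🬎[38;2;22;21;11m[48;2;31;31;39m▌[38;2;57;57;72m[48;2;46;46;58m▐[38;2;73;73;92m[48;2;64;64;81m🬨[38;2;99;99;119m[48;2;85;85;106m🬏[38;2;84;84;105m[48;2;25;24;6m🬏[38;2;26;24;7m[48;2;23;23;6m🬎[38;2;26;24;7m[48;2;23;23;6m🬎[38;2;26;24;7m[48;2;23;23;6m🬎[0m
[38;2;21;22;6m[48;2;18;20;5m🬂[38;2;21;22;6m[48;2;18;20;5m🬂[38;2;21;22;6m[48;2;18;20;5m🬂[38;2;21;22;6m[48;2;18;20;5m🬂[38;2;20;20;25m[48;2;15;16;15m🬉[38;2;41;41;52m[48;2;26;26;33m🬊[38;2;59;59;74m[48;2;45;45;57m🬊[38;2;71;71;89m[48;2;58;58;73m🬊[38;2;73;73;91m[48;2;18;20;5m🬄[38;2;21;22;6m[48;2;18;20;5m🬂[38;2;21;22;6m[48;2;18;20;5m🬂[38;2;21;22;6m[48;2;18;20;5m🬂[0m
[38;2;15;17;4m[48;2;12;16;3m🬎[38;2;15;17;4m[48;2;12;16;3m🬎[38;2;15;17;4m[48;2;12;16;3m🬎[38;2;15;17;4m[48;2;12;16;3m🬎[38;2;15;15;19m[48;2;13;16;3m🬁[38;2;16;16;20m[48;2;12;16;3m🬊[38;2;32;32;41m[48;2;14;16;12m🬂[38;2;42;42;52m[48;2;13;16;3m🬂[38;2;15;17;4m[48;2;12;16;3m🬎[38;2;15;17;4m[48;2;12;16;3m🬎[38;2;15;17;4m[48;2;12;16;3m🬎[38;2;15;17;4m[48;2;12;16;3m🬎[0m
[38;2;10;15;3m[48;2;7;13;2m🬂[38;2;10;15;3m[48;2;7;13;2m🬂[38;2;10;15;3m[48;2;7;13;2m🬂[38;2;10;15;3m[48;2;7;13;2m🬂[38;2;10;15;3m[48;2;7;13;2m🬂[38;2;10;15;3m[48;2;7;13;2m🬂[38;2;10;15;3m[48;2;7;13;2m🬂[38;2;10;15;3m[48;2;7;13;2m🬂[38;2;10;15;3m[48;2;7;13;2m🬂[38;2;10;15;3m[48;2;7;13;2m🬂[38;2;10;15;3m[48;2;7;13;2m🬂[38;2;10;15;3m[48;2;7;13;2m🬂[0m
</frame>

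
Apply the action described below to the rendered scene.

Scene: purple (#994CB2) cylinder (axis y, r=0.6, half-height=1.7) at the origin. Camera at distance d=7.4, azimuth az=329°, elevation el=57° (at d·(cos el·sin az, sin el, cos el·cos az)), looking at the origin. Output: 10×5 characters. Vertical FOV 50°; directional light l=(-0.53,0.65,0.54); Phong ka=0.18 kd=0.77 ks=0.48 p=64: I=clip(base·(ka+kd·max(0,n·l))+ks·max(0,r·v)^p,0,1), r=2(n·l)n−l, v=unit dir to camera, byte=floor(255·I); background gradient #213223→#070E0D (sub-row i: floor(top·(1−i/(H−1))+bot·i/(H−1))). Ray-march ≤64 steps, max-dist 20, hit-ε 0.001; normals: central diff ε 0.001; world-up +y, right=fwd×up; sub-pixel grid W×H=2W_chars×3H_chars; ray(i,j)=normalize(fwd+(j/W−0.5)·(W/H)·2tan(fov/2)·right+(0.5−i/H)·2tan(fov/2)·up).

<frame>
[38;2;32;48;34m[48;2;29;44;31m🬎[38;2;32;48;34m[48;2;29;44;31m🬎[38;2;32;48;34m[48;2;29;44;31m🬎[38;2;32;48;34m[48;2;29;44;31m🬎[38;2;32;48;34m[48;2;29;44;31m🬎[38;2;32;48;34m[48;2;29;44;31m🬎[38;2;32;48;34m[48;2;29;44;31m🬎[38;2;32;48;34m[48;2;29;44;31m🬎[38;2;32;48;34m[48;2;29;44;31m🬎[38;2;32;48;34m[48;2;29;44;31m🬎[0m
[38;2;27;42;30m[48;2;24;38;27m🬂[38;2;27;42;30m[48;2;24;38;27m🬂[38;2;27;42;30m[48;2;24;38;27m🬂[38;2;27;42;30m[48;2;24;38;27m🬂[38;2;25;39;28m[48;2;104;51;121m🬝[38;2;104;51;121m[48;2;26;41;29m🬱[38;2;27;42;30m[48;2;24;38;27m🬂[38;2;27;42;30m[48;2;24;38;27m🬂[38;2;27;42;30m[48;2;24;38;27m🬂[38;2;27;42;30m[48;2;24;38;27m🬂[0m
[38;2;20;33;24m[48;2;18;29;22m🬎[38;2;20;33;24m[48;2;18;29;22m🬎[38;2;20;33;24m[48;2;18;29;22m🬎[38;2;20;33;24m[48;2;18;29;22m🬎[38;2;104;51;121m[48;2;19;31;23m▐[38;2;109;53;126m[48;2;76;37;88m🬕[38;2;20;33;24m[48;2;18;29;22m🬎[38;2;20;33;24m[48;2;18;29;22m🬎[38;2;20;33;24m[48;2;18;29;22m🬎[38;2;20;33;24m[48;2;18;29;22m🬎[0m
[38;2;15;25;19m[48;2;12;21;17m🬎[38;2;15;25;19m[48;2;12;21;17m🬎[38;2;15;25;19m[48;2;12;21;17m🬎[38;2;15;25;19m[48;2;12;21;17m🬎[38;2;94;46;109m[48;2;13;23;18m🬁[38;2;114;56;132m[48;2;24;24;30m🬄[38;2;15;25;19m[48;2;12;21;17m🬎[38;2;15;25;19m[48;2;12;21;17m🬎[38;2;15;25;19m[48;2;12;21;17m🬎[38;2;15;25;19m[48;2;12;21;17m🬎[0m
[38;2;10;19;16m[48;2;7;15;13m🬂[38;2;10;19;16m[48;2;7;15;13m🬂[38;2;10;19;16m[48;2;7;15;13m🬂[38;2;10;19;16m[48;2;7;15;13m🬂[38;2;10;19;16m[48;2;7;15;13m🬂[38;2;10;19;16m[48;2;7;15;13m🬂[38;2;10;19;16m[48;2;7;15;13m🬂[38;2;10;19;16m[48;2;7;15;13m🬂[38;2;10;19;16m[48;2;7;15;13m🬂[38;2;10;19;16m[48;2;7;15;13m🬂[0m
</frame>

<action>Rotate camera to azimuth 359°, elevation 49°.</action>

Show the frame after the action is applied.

<frame>
[38;2;32;48;34m[48;2;29;44;31m🬎[38;2;32;48;34m[48;2;29;44;31m🬎[38;2;32;48;34m[48;2;29;44;31m🬎[38;2;32;48;34m[48;2;29;44;31m🬎[38;2;32;48;34m[48;2;29;44;31m🬎[38;2;32;48;34m[48;2;29;44;31m🬎[38;2;32;48;34m[48;2;29;44;31m🬎[38;2;32;48;34m[48;2;29;44;31m🬎[38;2;32;48;34m[48;2;29;44;31m🬎[38;2;32;48;34m[48;2;29;44;31m🬎[0m
[38;2;27;42;30m[48;2;24;38;27m🬂[38;2;27;42;30m[48;2;24;38;27m🬂[38;2;27;42;30m[48;2;24;38;27m🬂[38;2;27;42;30m[48;2;24;38;27m🬂[38;2;104;51;121m[48;2;25;40;28m🬦[38;2;27;42;30m[48;2;104;51;121m🬂[38;2;27;42;30m[48;2;24;38;27m🬂[38;2;27;42;30m[48;2;24;38;27m🬂[38;2;27;42;30m[48;2;24;38;27m🬂[38;2;27;42;30m[48;2;24;38;27m🬂[0m
[38;2;20;33;24m[48;2;18;29;22m🬎[38;2;20;33;24m[48;2;18;29;22m🬎[38;2;20;33;24m[48;2;18;29;22m🬎[38;2;20;33;24m[48;2;18;29;22m🬎[38;2;116;57;135m[48;2;19;31;23m▐[38;2;92;45;107m[48;2;33;16;39m▌[38;2;20;33;24m[48;2;18;29;22m🬎[38;2;20;33;24m[48;2;18;29;22m🬎[38;2;20;33;24m[48;2;18;29;22m🬎[38;2;20;33;24m[48;2;18;29;22m🬎[0m
[38;2;15;25;19m[48;2;12;21;17m🬎[38;2;15;25;19m[48;2;12;21;17m🬎[38;2;15;25;19m[48;2;12;21;17m🬎[38;2;15;25;19m[48;2;12;21;17m🬎[38;2;113;56;132m[48;2;13;23;18m🬉[38;2;92;45;107m[48;2;19;17;24m🬄[38;2;15;25;19m[48;2;12;21;17m🬎[38;2;15;25;19m[48;2;12;21;17m🬎[38;2;15;25;19m[48;2;12;21;17m🬎[38;2;15;25;19m[48;2;12;21;17m🬎[0m
[38;2;10;19;16m[48;2;7;15;13m🬂[38;2;10;19;16m[48;2;7;15;13m🬂[38;2;10;19;16m[48;2;7;15;13m🬂[38;2;10;19;16m[48;2;7;15;13m🬂[38;2;10;19;16m[48;2;7;15;13m🬂[38;2;10;19;16m[48;2;7;15;13m🬂[38;2;10;19;16m[48;2;7;15;13m🬂[38;2;10;19;16m[48;2;7;15;13m🬂[38;2;10;19;16m[48;2;7;15;13m🬂[38;2;10;19;16m[48;2;7;15;13m🬂[0m
</frame>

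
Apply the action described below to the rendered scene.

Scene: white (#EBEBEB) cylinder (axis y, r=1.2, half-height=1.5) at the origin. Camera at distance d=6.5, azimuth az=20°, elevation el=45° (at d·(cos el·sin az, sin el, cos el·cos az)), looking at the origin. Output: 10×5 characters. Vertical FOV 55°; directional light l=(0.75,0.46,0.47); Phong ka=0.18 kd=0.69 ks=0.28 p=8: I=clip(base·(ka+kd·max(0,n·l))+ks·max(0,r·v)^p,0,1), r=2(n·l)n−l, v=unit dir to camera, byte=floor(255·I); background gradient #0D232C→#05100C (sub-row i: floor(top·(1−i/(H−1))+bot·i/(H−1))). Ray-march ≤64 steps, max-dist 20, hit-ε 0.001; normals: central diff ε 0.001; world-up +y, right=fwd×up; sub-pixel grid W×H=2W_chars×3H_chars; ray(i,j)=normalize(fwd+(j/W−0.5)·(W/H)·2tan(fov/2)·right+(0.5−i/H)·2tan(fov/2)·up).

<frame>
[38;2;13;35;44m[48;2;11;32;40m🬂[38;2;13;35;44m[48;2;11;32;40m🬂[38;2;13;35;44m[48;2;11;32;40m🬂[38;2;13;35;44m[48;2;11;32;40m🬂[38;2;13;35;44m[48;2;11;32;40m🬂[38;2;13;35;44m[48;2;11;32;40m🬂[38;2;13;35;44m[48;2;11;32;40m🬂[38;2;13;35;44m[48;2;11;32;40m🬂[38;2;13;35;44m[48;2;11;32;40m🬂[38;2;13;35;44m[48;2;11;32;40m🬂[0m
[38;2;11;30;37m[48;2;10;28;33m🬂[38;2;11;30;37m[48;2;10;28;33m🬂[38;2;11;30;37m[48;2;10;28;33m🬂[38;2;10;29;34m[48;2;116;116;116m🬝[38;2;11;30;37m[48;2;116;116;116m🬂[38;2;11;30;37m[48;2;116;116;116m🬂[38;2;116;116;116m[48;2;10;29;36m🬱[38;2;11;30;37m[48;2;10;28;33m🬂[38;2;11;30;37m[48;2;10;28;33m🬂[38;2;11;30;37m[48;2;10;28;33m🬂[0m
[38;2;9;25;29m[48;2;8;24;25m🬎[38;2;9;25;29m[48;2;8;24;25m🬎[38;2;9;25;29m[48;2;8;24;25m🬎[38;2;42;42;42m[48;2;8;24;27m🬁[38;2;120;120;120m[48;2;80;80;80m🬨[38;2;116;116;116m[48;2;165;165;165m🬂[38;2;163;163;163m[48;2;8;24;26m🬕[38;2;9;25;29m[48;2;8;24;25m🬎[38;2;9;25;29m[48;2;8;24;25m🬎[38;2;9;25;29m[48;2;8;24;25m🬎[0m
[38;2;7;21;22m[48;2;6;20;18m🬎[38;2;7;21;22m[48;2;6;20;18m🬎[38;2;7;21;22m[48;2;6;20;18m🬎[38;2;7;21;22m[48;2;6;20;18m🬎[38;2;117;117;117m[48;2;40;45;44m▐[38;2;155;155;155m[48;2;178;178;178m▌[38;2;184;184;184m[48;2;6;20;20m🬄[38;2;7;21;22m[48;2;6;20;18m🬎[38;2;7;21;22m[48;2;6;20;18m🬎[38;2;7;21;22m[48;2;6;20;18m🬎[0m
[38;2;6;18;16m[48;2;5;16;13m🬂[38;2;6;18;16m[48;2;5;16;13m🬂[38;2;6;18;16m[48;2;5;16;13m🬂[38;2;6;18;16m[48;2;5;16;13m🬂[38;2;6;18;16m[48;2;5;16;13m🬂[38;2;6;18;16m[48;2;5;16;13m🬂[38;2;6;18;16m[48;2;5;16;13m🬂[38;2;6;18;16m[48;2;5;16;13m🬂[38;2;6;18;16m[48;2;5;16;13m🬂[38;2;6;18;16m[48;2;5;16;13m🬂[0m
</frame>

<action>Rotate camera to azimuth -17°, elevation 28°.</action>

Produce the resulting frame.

<frame>
[38;2;13;35;44m[48;2;11;32;40m🬂[38;2;13;35;44m[48;2;11;32;40m🬂[38;2;13;35;44m[48;2;11;32;40m🬂[38;2;13;35;44m[48;2;11;32;40m🬂[38;2;13;35;44m[48;2;11;32;40m🬂[38;2;13;35;44m[48;2;11;32;40m🬂[38;2;13;35;44m[48;2;11;32;40m🬂[38;2;13;35;44m[48;2;11;32;40m🬂[38;2;13;35;44m[48;2;11;32;40m🬂[38;2;13;35;44m[48;2;11;32;40m🬂[0m
[38;2;11;30;37m[48;2;10;28;33m🬂[38;2;11;30;37m[48;2;10;28;33m🬂[38;2;11;30;37m[48;2;10;28;33m🬂[38;2;11;30;37m[48;2;10;28;33m🬂[38;2;21;34;38m[48;2;116;116;116m🬒[38;2;11;30;37m[48;2;116;116;116m🬂[38;2;136;136;136m[48;2;10;29;35m🬓[38;2;11;30;37m[48;2;10;28;33m🬂[38;2;11;30;37m[48;2;10;28;33m🬂[38;2;11;30;37m[48;2;10;28;33m🬂[0m
[38;2;9;25;29m[48;2;8;24;25m🬎[38;2;9;25;29m[48;2;8;24;25m🬎[38;2;9;25;29m[48;2;8;24;25m🬎[38;2;9;25;29m[48;2;8;24;25m🬎[38;2;42;42;42m[48;2;42;42;42m [38;2;79;79;79m[48;2;118;118;118m▌[38;2;158;158;158m[48;2;8;25;27m▌[38;2;9;25;29m[48;2;8;24;25m🬎[38;2;9;25;29m[48;2;8;24;25m🬎[38;2;9;25;29m[48;2;8;24;25m🬎[0m
[38;2;7;21;22m[48;2;6;20;18m🬎[38;2;7;21;22m[48;2;6;20;18m🬎[38;2;7;21;22m[48;2;6;20;18m🬎[38;2;7;21;22m[48;2;6;20;18m🬎[38;2;42;42;42m[48;2;42;42;42m [38;2;79;79;79m[48;2;123;123;123m▌[38;2;166;166;166m[48;2;6;21;20m▌[38;2;7;21;22m[48;2;6;20;18m🬎[38;2;7;21;22m[48;2;6;20;18m🬎[38;2;7;21;22m[48;2;6;20;18m🬎[0m
[38;2;6;18;16m[48;2;5;16;13m🬂[38;2;6;18;16m[48;2;5;16;13m🬂[38;2;6;18;16m[48;2;5;16;13m🬂[38;2;6;18;16m[48;2;5;16;13m🬂[38;2;6;18;16m[48;2;5;16;13m🬂[38;2;6;18;16m[48;2;5;16;13m🬂[38;2;6;18;16m[48;2;5;16;13m🬂[38;2;6;18;16m[48;2;5;16;13m🬂[38;2;6;18;16m[48;2;5;16;13m🬂[38;2;6;18;16m[48;2;5;16;13m🬂[0m
</frame>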